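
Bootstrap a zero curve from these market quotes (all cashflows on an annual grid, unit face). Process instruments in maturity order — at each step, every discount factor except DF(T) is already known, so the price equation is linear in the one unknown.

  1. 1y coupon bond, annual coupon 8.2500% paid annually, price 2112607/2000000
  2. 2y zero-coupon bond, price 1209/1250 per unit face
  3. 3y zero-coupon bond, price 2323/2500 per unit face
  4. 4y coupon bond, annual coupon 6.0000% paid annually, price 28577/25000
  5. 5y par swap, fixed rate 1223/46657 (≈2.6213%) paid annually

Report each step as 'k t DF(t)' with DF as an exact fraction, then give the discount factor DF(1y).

1 1 4879/5000
2 2 1209/1250
3 3 2323/2500
4 4 4579/5000
5 5 8777/10000
DF(1y) = 4879/5000 ≈ 0.975800

step 1 [1y] bond c/1=33/400: DF=(2112607/2000000 − 33/400·(0))/(1+33/400) = 4879/5000 ≈ 0.975800
step 2 [2y] zero: DF = P = 1209/1250 ≈ 0.967200
step 3 [3y] zero: DF = P = 2323/2500 ≈ 0.929200
step 4 [4y] bond c/1=3/50: DF=(28577/25000 − 3/50·(0.975800+0.967200+0.929200))/(1+3/50) = 4579/5000 ≈ 0.915800
step 5 [5y] swap r/1=1223/46657: DF=(1 − 1223/46657·(0.975800+0.967200+0.929200+0.915800))/(1+1223/46657) = 8777/10000 ≈ 0.877700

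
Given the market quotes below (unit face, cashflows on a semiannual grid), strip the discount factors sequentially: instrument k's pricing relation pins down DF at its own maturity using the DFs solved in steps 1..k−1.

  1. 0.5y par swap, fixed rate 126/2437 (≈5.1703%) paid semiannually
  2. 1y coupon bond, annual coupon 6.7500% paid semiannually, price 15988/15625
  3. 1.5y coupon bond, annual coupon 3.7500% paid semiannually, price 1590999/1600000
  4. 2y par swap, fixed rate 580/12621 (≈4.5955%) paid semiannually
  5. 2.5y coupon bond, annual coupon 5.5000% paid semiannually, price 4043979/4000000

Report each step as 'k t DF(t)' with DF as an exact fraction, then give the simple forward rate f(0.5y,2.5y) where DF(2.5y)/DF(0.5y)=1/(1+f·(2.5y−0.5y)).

1 1/2 2437/2500
2 1 479/500
3 3/2 1881/2000
4 2 913/1000
5 5/2 4413/5000
f(0.5y,2.5y) = ((2437/2500)/(4413/5000) − 1)/(2) = 461/8826 ≈ 5.2232%

step 1 [0.5y] swap r/2=63/2437: DF=(1 − 63/2437·(0))/(1+63/2437) = 2437/2500 ≈ 0.974800
step 2 [1y] bond c/2=27/800: DF=(15988/15625 − 27/800·(0.974800))/(1+27/800) = 479/500 ≈ 0.958000
step 3 [1.5y] bond c/2=3/160: DF=(1590999/1600000 − 3/160·(0.974800+0.958000))/(1+3/160) = 1881/2000 ≈ 0.940500
step 4 [2y] swap r/2=290/12621: DF=(1 − 290/12621·(0.974800+0.958000+0.940500))/(1+290/12621) = 913/1000 ≈ 0.913000
step 5 [2.5y] bond c/2=11/400: DF=(4043979/4000000 − 11/400·(0.974800+0.958000+0.940500+0.913000))/(1+11/400) = 4413/5000 ≈ 0.882600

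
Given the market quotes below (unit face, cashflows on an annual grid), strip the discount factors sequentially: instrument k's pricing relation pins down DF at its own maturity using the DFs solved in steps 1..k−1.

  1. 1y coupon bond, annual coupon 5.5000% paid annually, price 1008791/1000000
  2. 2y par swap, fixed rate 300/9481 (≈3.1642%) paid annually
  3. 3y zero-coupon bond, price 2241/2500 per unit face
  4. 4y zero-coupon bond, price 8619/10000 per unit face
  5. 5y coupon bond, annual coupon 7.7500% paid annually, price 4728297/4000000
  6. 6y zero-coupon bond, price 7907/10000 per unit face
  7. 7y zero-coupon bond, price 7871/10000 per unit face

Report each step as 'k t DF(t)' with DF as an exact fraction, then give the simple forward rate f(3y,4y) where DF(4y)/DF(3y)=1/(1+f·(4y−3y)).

step 1 [1y] bond c/1=11/200: DF=(1008791/1000000 − 11/200·(0))/(1+11/200) = 4781/5000 ≈ 0.956200
step 2 [2y] swap r/1=300/9481: DF=(1 − 300/9481·(0.956200))/(1+300/9481) = 47/50 ≈ 0.940000
step 3 [3y] zero: DF = P = 2241/2500 ≈ 0.896400
step 4 [4y] zero: DF = P = 8619/10000 ≈ 0.861900
step 5 [5y] bond c/1=31/400: DF=(4728297/4000000 − 31/400·(0.956200+0.940000+0.896400+0.861900))/(1+31/400) = 4171/5000 ≈ 0.834200
step 6 [6y] zero: DF = P = 7907/10000 ≈ 0.790700
step 7 [7y] zero: DF = P = 7871/10000 ≈ 0.787100

1 1 4781/5000
2 2 47/50
3 3 2241/2500
4 4 8619/10000
5 5 4171/5000
6 6 7907/10000
7 7 7871/10000
f(3y,4y) = ((2241/2500)/(8619/10000) − 1)/(1) = 115/2873 ≈ 4.0028%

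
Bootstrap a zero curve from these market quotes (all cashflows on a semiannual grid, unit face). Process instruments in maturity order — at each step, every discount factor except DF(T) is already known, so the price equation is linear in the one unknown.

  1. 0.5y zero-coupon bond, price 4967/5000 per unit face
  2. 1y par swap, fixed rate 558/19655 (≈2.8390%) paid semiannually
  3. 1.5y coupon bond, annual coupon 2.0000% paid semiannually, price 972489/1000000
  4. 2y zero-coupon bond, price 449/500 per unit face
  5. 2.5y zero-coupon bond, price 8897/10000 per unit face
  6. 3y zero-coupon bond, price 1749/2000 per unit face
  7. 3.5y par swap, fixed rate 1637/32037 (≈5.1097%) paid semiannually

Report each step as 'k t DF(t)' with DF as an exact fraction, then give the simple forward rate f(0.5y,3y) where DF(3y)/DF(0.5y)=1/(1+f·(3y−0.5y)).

1 1/2 4967/5000
2 1 9721/10000
3 3/2 4717/5000
4 2 449/500
5 5/2 8897/10000
6 3 1749/2000
7 7/2 8363/10000
f(0.5y,3y) = ((4967/5000)/(1749/2000) − 1)/(5/2) = 2378/43725 ≈ 5.4385%

step 1 [0.5y] zero: DF = P = 4967/5000 ≈ 0.993400
step 2 [1y] swap r/2=279/19655: DF=(1 − 279/19655·(0.993400))/(1+279/19655) = 9721/10000 ≈ 0.972100
step 3 [1.5y] bond c/2=1/100: DF=(972489/1000000 − 1/100·(0.993400+0.972100))/(1+1/100) = 4717/5000 ≈ 0.943400
step 4 [2y] zero: DF = P = 449/500 ≈ 0.898000
step 5 [2.5y] zero: DF = P = 8897/10000 ≈ 0.889700
step 6 [3y] zero: DF = P = 1749/2000 ≈ 0.874500
step 7 [3.5y] swap r/2=1637/64074: DF=(1 − 1637/64074·(0.993400+0.972100+0.943400+0.898000+0.889700+0.874500))/(1+1637/64074) = 8363/10000 ≈ 0.836300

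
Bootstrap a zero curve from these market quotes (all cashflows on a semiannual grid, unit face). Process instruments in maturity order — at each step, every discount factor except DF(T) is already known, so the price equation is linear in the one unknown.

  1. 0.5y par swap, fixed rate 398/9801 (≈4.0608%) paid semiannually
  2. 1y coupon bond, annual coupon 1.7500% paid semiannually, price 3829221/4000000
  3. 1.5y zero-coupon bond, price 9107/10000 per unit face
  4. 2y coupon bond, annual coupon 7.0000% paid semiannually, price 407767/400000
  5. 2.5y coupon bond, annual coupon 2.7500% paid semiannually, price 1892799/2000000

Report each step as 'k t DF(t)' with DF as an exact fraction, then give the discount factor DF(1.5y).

1 1/2 9801/10000
2 1 1881/2000
3 3/2 9107/10000
4 2 2223/2500
5 5/2 8831/10000
DF(1.5y) = 9107/10000 ≈ 0.910700

step 1 [0.5y] swap r/2=199/9801: DF=(1 − 199/9801·(0))/(1+199/9801) = 9801/10000 ≈ 0.980100
step 2 [1y] bond c/2=7/800: DF=(3829221/4000000 − 7/800·(0.980100))/(1+7/800) = 1881/2000 ≈ 0.940500
step 3 [1.5y] zero: DF = P = 9107/10000 ≈ 0.910700
step 4 [2y] bond c/2=7/200: DF=(407767/400000 − 7/200·(0.980100+0.940500+0.910700))/(1+7/200) = 2223/2500 ≈ 0.889200
step 5 [2.5y] bond c/2=11/800: DF=(1892799/2000000 − 11/800·(0.980100+0.940500+0.910700+0.889200))/(1+11/800) = 8831/10000 ≈ 0.883100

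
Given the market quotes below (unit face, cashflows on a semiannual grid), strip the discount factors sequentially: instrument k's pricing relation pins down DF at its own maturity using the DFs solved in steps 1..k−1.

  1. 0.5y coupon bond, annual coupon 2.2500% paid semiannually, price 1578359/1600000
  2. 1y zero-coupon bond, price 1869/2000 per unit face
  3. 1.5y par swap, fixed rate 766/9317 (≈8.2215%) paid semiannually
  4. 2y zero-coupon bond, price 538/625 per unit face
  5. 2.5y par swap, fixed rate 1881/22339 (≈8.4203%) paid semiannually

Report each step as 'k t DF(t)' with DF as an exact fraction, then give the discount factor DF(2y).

step 1 [0.5y] bond c/2=9/800: DF=(1578359/1600000 − 9/800·(0))/(1+9/800) = 1951/2000 ≈ 0.975500
step 2 [1y] zero: DF = P = 1869/2000 ≈ 0.934500
step 3 [1.5y] swap r/2=383/9317: DF=(1 − 383/9317·(0.975500+0.934500))/(1+383/9317) = 8851/10000 ≈ 0.885100
step 4 [2y] zero: DF = P = 538/625 ≈ 0.860800
step 5 [2.5y] swap r/2=1881/44678: DF=(1 − 1881/44678·(0.975500+0.934500+0.885100+0.860800))/(1+1881/44678) = 8119/10000 ≈ 0.811900

1 1/2 1951/2000
2 1 1869/2000
3 3/2 8851/10000
4 2 538/625
5 5/2 8119/10000
DF(2y) = 538/625 ≈ 0.860800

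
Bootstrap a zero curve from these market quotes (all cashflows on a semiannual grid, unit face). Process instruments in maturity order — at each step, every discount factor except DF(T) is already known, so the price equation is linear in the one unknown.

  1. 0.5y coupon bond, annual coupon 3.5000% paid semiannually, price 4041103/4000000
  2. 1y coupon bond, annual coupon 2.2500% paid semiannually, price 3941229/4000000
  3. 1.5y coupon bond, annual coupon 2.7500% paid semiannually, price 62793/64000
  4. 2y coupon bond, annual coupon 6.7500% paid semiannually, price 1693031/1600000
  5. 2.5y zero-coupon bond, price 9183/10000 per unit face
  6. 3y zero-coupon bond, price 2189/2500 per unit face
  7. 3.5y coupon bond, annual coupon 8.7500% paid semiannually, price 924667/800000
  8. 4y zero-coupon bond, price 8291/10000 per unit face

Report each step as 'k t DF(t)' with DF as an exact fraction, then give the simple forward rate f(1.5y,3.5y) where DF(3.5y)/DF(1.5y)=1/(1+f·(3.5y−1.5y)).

step 1 [0.5y] bond c/2=7/400: DF=(4041103/4000000 − 7/400·(0))/(1+7/400) = 9929/10000 ≈ 0.992900
step 2 [1y] bond c/2=9/800: DF=(3941229/4000000 − 9/800·(0.992900))/(1+9/800) = 9633/10000 ≈ 0.963300
step 3 [1.5y] bond c/2=11/800: DF=(62793/64000 − 11/800·(0.992900+0.963300))/(1+11/800) = 9413/10000 ≈ 0.941300
step 4 [2y] bond c/2=27/800: DF=(1693031/1600000 − 27/800·(0.992900+0.963300+0.941300))/(1+27/800) = 929/1000 ≈ 0.929000
step 5 [2.5y] zero: DF = P = 9183/10000 ≈ 0.918300
step 6 [3y] zero: DF = P = 2189/2500 ≈ 0.875600
step 7 [3.5y] bond c/2=7/160: DF=(924667/800000 − 7/160·(0.992900+0.963300+0.941300+0.929000+0.918300+0.875600))/(1+7/160) = 4359/5000 ≈ 0.871800
step 8 [4y] zero: DF = P = 8291/10000 ≈ 0.829100

1 1/2 9929/10000
2 1 9633/10000
3 3/2 9413/10000
4 2 929/1000
5 5/2 9183/10000
6 3 2189/2500
7 7/2 4359/5000
8 4 8291/10000
f(1.5y,3.5y) = ((9413/10000)/(4359/5000) − 1)/(2) = 695/17436 ≈ 3.9860%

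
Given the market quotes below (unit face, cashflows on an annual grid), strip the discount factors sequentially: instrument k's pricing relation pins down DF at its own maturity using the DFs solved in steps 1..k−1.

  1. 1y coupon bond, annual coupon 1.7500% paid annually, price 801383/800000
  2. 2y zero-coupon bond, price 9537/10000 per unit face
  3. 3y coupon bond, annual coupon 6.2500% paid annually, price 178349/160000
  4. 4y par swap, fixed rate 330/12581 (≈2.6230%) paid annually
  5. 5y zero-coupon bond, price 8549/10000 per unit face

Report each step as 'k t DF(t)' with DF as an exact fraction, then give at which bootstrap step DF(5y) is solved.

1 1 1969/2000
2 2 9537/10000
3 3 9351/10000
4 4 901/1000
5 5 8549/10000
DF(5y) is solved at step 5

step 1 [1y] bond c/1=7/400: DF=(801383/800000 − 7/400·(0))/(1+7/400) = 1969/2000 ≈ 0.984500
step 2 [2y] zero: DF = P = 9537/10000 ≈ 0.953700
step 3 [3y] bond c/1=1/16: DF=(178349/160000 − 1/16·(0.984500+0.953700))/(1+1/16) = 9351/10000 ≈ 0.935100
step 4 [4y] swap r/1=330/12581: DF=(1 − 330/12581·(0.984500+0.953700+0.935100))/(1+330/12581) = 901/1000 ≈ 0.901000
step 5 [5y] zero: DF = P = 8549/10000 ≈ 0.854900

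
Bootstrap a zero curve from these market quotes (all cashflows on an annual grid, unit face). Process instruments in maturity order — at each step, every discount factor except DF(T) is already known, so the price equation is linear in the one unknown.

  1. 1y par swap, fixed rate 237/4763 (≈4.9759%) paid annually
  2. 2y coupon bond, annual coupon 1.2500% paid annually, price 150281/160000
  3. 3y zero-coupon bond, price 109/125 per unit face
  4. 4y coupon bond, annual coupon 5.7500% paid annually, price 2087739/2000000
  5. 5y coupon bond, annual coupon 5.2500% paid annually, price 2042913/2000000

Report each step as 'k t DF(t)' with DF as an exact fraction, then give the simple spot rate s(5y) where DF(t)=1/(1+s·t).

step 1 [1y] swap r/1=237/4763: DF=(1 − 237/4763·(0))/(1+237/4763) = 4763/5000 ≈ 0.952600
step 2 [2y] bond c/1=1/80: DF=(150281/160000 − 1/80·(0.952600))/(1+1/80) = 9159/10000 ≈ 0.915900
step 3 [3y] zero: DF = P = 109/125 ≈ 0.872000
step 4 [4y] bond c/1=23/400: DF=(2087739/2000000 − 23/400·(0.952600+0.915900+0.872000))/(1+23/400) = 8381/10000 ≈ 0.838100
step 5 [5y] bond c/1=21/400: DF=(2042913/2000000 − 21/400·(0.952600+0.915900+0.872000+0.838100))/(1+21/400) = 99/125 ≈ 0.792000

1 1 4763/5000
2 2 9159/10000
3 3 109/125
4 4 8381/10000
5 5 99/125
s(5y) = (1/(99/125) − 1)/(5) = 26/495 ≈ 5.2525%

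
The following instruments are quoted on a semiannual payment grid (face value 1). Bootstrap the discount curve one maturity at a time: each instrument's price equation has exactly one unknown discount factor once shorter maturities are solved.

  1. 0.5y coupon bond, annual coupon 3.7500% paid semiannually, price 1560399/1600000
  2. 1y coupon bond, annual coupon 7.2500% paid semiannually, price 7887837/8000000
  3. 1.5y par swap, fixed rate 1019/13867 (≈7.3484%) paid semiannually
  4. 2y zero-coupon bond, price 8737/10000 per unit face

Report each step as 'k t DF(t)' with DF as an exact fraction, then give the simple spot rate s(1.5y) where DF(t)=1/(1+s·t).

step 1 [0.5y] bond c/2=3/160: DF=(1560399/1600000 − 3/160·(0))/(1+3/160) = 9573/10000 ≈ 0.957300
step 2 [1y] bond c/2=29/800: DF=(7887837/8000000 − 29/800·(0.957300))/(1+29/800) = 459/500 ≈ 0.918000
step 3 [1.5y] swap r/2=1019/27734: DF=(1 − 1019/27734·(0.957300+0.918000))/(1+1019/27734) = 8981/10000 ≈ 0.898100
step 4 [2y] zero: DF = P = 8737/10000 ≈ 0.873700

1 1/2 9573/10000
2 1 459/500
3 3/2 8981/10000
4 2 8737/10000
s(1.5y) = (1/(8981/10000) − 1)/(3/2) = 2038/26943 ≈ 7.5641%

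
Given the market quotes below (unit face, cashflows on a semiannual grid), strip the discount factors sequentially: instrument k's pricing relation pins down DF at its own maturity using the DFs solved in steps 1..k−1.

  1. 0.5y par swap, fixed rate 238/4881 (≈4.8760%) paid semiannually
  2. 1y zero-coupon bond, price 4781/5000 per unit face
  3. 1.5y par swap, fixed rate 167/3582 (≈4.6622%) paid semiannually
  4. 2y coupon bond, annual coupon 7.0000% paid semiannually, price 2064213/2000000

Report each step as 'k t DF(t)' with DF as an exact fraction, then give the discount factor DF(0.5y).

1 1/2 4881/5000
2 1 4781/5000
3 3/2 2333/2500
4 2 9003/10000
DF(0.5y) = 4881/5000 ≈ 0.976200

step 1 [0.5y] swap r/2=119/4881: DF=(1 − 119/4881·(0))/(1+119/4881) = 4881/5000 ≈ 0.976200
step 2 [1y] zero: DF = P = 4781/5000 ≈ 0.956200
step 3 [1.5y] swap r/2=167/7164: DF=(1 − 167/7164·(0.976200+0.956200))/(1+167/7164) = 2333/2500 ≈ 0.933200
step 4 [2y] bond c/2=7/200: DF=(2064213/2000000 − 7/200·(0.976200+0.956200+0.933200))/(1+7/200) = 9003/10000 ≈ 0.900300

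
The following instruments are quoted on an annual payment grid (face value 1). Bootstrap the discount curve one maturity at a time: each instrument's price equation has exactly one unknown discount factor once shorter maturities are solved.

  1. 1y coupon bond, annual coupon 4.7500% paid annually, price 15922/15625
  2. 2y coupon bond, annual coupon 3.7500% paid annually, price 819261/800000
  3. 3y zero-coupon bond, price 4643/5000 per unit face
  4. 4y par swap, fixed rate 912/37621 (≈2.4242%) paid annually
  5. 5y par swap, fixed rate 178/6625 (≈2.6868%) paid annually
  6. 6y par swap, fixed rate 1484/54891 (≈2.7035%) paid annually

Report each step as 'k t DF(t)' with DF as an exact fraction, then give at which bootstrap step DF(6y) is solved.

1 1 608/625
2 2 9519/10000
3 3 4643/5000
4 4 568/625
5 5 4377/5000
6 6 2129/2500
DF(6y) is solved at step 6

step 1 [1y] bond c/1=19/400: DF=(15922/15625 − 19/400·(0))/(1+19/400) = 608/625 ≈ 0.972800
step 2 [2y] bond c/1=3/80: DF=(819261/800000 − 3/80·(0.972800))/(1+3/80) = 9519/10000 ≈ 0.951900
step 3 [3y] zero: DF = P = 4643/5000 ≈ 0.928600
step 4 [4y] swap r/1=912/37621: DF=(1 − 912/37621·(0.972800+0.951900+0.928600))/(1+912/37621) = 568/625 ≈ 0.908800
step 5 [5y] swap r/1=178/6625: DF=(1 − 178/6625·(0.972800+0.951900+0.928600+0.908800))/(1+178/6625) = 4377/5000 ≈ 0.875400
step 6 [6y] swap r/1=1484/54891: DF=(1 − 1484/54891·(0.972800+0.951900+0.928600+0.908800+0.875400))/(1+1484/54891) = 2129/2500 ≈ 0.851600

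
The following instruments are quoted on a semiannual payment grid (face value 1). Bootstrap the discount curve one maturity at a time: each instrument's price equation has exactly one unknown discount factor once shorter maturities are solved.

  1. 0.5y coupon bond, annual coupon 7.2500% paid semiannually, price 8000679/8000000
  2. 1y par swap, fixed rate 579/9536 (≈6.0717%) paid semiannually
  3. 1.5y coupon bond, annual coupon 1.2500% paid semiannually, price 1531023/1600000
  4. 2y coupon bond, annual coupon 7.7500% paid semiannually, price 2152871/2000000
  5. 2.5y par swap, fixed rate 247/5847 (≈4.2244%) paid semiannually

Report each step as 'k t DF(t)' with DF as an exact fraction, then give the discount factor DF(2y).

1 1/2 9651/10000
2 1 9421/10000
3 3/2 9391/10000
4 2 9301/10000
5 5/2 2253/2500
DF(2y) = 9301/10000 ≈ 0.930100

step 1 [0.5y] bond c/2=29/800: DF=(8000679/8000000 − 29/800·(0))/(1+29/800) = 9651/10000 ≈ 0.965100
step 2 [1y] swap r/2=579/19072: DF=(1 − 579/19072·(0.965100))/(1+579/19072) = 9421/10000 ≈ 0.942100
step 3 [1.5y] bond c/2=1/160: DF=(1531023/1600000 − 1/160·(0.965100+0.942100))/(1+1/160) = 9391/10000 ≈ 0.939100
step 4 [2y] bond c/2=31/800: DF=(2152871/2000000 − 31/800·(0.965100+0.942100+0.939100))/(1+31/800) = 9301/10000 ≈ 0.930100
step 5 [2.5y] swap r/2=247/11694: DF=(1 − 247/11694·(0.965100+0.942100+0.939100+0.930100))/(1+247/11694) = 2253/2500 ≈ 0.901200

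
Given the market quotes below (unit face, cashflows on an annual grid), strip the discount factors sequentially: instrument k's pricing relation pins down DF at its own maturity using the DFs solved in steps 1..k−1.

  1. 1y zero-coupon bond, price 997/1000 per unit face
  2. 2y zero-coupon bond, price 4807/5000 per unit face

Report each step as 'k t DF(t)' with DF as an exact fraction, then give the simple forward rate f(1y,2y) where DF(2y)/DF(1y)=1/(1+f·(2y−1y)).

step 1 [1y] zero: DF = P = 997/1000 ≈ 0.997000
step 2 [2y] zero: DF = P = 4807/5000 ≈ 0.961400

1 1 997/1000
2 2 4807/5000
f(1y,2y) = ((997/1000)/(4807/5000) − 1)/(1) = 178/4807 ≈ 3.7029%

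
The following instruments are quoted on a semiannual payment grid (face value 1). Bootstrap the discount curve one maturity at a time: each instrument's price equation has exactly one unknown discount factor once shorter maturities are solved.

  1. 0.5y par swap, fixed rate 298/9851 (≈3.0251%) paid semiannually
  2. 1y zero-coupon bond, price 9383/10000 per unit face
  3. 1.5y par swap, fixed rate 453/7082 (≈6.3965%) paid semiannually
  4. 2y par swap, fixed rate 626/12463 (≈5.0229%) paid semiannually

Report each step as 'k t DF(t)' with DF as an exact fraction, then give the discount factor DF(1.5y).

1 1/2 9851/10000
2 1 9383/10000
3 3/2 4547/5000
4 2 9061/10000
DF(1.5y) = 4547/5000 ≈ 0.909400

step 1 [0.5y] swap r/2=149/9851: DF=(1 − 149/9851·(0))/(1+149/9851) = 9851/10000 ≈ 0.985100
step 2 [1y] zero: DF = P = 9383/10000 ≈ 0.938300
step 3 [1.5y] swap r/2=453/14164: DF=(1 − 453/14164·(0.985100+0.938300))/(1+453/14164) = 4547/5000 ≈ 0.909400
step 4 [2y] swap r/2=313/12463: DF=(1 − 313/12463·(0.985100+0.938300+0.909400))/(1+313/12463) = 9061/10000 ≈ 0.906100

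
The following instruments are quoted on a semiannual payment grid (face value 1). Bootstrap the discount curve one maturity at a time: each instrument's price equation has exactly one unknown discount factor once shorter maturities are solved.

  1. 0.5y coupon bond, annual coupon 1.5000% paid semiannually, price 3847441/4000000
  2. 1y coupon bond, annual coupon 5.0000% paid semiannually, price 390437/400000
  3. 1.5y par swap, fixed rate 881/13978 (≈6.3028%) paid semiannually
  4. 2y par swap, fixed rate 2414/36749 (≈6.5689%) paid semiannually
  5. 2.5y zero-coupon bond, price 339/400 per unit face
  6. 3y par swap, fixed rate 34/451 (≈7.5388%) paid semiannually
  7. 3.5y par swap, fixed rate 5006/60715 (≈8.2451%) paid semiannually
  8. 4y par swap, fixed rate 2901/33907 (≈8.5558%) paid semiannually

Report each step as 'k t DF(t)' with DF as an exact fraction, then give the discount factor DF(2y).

step 1 [0.5y] bond c/2=3/400: DF=(3847441/4000000 − 3/400·(0))/(1+3/400) = 9547/10000 ≈ 0.954700
step 2 [1y] bond c/2=1/40: DF=(390437/400000 − 1/40·(0.954700))/(1+1/40) = 929/1000 ≈ 0.929000
step 3 [1.5y] swap r/2=881/27956: DF=(1 − 881/27956·(0.954700+0.929000))/(1+881/27956) = 9119/10000 ≈ 0.911900
step 4 [2y] swap r/2=1207/36749: DF=(1 − 1207/36749·(0.954700+0.929000+0.911900))/(1+1207/36749) = 8793/10000 ≈ 0.879300
step 5 [2.5y] zero: DF = P = 339/400 ≈ 0.847500
step 6 [3y] swap r/2=17/451: DF=(1 − 17/451·(0.954700+0.929000+0.911900+0.879300+0.847500))/(1+17/451) = 3997/5000 ≈ 0.799400
step 7 [3.5y] swap r/2=2503/60715: DF=(1 − 2503/60715·(0.954700+0.929000+0.911900+0.879300+0.847500+0.799400))/(1+2503/60715) = 7497/10000 ≈ 0.749700
step 8 [4y] swap r/2=2901/67814: DF=(1 − 2901/67814·(0.954700+0.929000+0.911900+0.879300+0.847500+0.799400+0.749700))/(1+2901/67814) = 7099/10000 ≈ 0.709900

1 1/2 9547/10000
2 1 929/1000
3 3/2 9119/10000
4 2 8793/10000
5 5/2 339/400
6 3 3997/5000
7 7/2 7497/10000
8 4 7099/10000
DF(2y) = 8793/10000 ≈ 0.879300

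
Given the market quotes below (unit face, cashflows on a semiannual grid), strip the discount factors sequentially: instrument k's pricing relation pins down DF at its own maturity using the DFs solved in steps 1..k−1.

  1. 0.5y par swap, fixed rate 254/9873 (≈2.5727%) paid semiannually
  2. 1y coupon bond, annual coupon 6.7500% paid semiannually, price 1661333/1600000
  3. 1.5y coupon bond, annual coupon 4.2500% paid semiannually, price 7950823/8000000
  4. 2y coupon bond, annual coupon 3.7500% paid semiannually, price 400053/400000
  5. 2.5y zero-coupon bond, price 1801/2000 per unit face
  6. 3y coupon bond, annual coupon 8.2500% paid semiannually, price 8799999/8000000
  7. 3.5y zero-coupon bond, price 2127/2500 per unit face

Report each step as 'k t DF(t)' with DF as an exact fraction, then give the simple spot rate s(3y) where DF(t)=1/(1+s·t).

step 1 [0.5y] swap r/2=127/9873: DF=(1 − 127/9873·(0))/(1+127/9873) = 9873/10000 ≈ 0.987300
step 2 [1y] bond c/2=27/800: DF=(1661333/1600000 − 27/800·(0.987300))/(1+27/800) = 4861/5000 ≈ 0.972200
step 3 [1.5y] bond c/2=17/800: DF=(7950823/8000000 − 17/800·(0.987300+0.972200))/(1+17/800) = 2331/2500 ≈ 0.932400
step 4 [2y] bond c/2=3/160: DF=(400053/400000 − 3/160·(0.987300+0.972200+0.932400))/(1+3/160) = 1857/2000 ≈ 0.928500
step 5 [2.5y] zero: DF = P = 1801/2000 ≈ 0.900500
step 6 [3y] bond c/2=33/800: DF=(8799999/8000000 − 33/800·(0.987300+0.972200+0.932400+0.928500+0.900500))/(1+33/800) = 4347/5000 ≈ 0.869400
step 7 [3.5y] zero: DF = P = 2127/2500 ≈ 0.850800

1 1/2 9873/10000
2 1 4861/5000
3 3/2 2331/2500
4 2 1857/2000
5 5/2 1801/2000
6 3 4347/5000
7 7/2 2127/2500
s(3y) = (1/(4347/5000) − 1)/(3) = 653/13041 ≈ 5.0073%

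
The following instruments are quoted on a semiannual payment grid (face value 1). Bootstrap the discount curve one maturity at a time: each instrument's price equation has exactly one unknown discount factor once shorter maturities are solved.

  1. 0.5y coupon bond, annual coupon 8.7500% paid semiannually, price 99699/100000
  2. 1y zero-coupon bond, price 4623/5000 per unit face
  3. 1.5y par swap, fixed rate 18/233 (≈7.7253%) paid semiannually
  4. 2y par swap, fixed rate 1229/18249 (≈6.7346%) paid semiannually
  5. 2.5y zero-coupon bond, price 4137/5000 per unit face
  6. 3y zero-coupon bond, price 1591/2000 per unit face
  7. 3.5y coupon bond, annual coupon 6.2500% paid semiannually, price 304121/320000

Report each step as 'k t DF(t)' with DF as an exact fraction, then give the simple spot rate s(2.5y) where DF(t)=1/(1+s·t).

step 1 [0.5y] bond c/2=7/160: DF=(99699/100000 − 7/160·(0))/(1+7/160) = 597/625 ≈ 0.955200
step 2 [1y] zero: DF = P = 4623/5000 ≈ 0.924600
step 3 [1.5y] swap r/2=9/233: DF=(1 − 9/233·(0.955200+0.924600))/(1+9/233) = 8929/10000 ≈ 0.892900
step 4 [2y] swap r/2=1229/36498: DF=(1 − 1229/36498·(0.955200+0.924600+0.892900))/(1+1229/36498) = 8771/10000 ≈ 0.877100
step 5 [2.5y] zero: DF = P = 4137/5000 ≈ 0.827400
step 6 [3y] zero: DF = P = 1591/2000 ≈ 0.795500
step 7 [3.5y] bond c/2=1/32: DF=(304121/320000 − 1/32·(0.955200+0.924600+0.892900+0.877100+0.827400+0.795500))/(1+1/32) = 3809/5000 ≈ 0.761800

1 1/2 597/625
2 1 4623/5000
3 3/2 8929/10000
4 2 8771/10000
5 5/2 4137/5000
6 3 1591/2000
7 7/2 3809/5000
s(2.5y) = (1/(4137/5000) − 1)/(5/2) = 1726/20685 ≈ 8.3442%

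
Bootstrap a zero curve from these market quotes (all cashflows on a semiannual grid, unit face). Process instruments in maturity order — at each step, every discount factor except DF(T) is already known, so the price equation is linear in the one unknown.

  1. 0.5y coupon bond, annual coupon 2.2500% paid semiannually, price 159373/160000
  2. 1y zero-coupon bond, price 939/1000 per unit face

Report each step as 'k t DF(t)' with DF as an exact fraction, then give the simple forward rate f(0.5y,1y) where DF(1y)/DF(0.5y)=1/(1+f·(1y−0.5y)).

step 1 [0.5y] bond c/2=9/800: DF=(159373/160000 − 9/800·(0))/(1+9/800) = 197/200 ≈ 0.985000
step 2 [1y] zero: DF = P = 939/1000 ≈ 0.939000

1 1/2 197/200
2 1 939/1000
f(0.5y,1y) = ((197/200)/(939/1000) − 1)/(1/2) = 92/939 ≈ 9.7977%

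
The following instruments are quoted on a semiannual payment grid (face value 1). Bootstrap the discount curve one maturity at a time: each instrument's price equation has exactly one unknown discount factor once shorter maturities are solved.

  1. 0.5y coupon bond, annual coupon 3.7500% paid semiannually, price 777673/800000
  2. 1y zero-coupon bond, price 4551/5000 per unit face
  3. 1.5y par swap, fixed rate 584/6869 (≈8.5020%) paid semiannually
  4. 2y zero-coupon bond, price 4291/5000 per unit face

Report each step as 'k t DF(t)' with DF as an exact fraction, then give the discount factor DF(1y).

1 1/2 4771/5000
2 1 4551/5000
3 3/2 552/625
4 2 4291/5000
DF(1y) = 4551/5000 ≈ 0.910200

step 1 [0.5y] bond c/2=3/160: DF=(777673/800000 − 3/160·(0))/(1+3/160) = 4771/5000 ≈ 0.954200
step 2 [1y] zero: DF = P = 4551/5000 ≈ 0.910200
step 3 [1.5y] swap r/2=292/6869: DF=(1 − 292/6869·(0.954200+0.910200))/(1+292/6869) = 552/625 ≈ 0.883200
step 4 [2y] zero: DF = P = 4291/5000 ≈ 0.858200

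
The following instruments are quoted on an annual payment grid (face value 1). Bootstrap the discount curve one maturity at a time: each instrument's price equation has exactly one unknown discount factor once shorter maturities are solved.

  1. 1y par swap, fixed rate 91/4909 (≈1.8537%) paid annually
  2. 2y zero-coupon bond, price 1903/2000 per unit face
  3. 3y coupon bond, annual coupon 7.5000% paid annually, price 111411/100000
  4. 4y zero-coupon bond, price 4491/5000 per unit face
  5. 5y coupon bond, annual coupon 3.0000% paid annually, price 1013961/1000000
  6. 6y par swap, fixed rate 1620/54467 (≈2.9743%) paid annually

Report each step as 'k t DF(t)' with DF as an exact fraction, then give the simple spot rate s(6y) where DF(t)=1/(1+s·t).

step 1 [1y] swap r/1=91/4909: DF=(1 − 91/4909·(0))/(1+91/4909) = 4909/5000 ≈ 0.981800
step 2 [2y] zero: DF = P = 1903/2000 ≈ 0.951500
step 3 [3y] bond c/1=3/40: DF=(111411/100000 − 3/40·(0.981800+0.951500))/(1+3/40) = 1803/2000 ≈ 0.901500
step 4 [4y] zero: DF = P = 4491/5000 ≈ 0.898200
step 5 [5y] bond c/1=3/100: DF=(1013961/1000000 − 3/100·(0.981800+0.951500+0.901500+0.898200))/(1+3/100) = 8757/10000 ≈ 0.875700
step 6 [6y] swap r/1=1620/54467: DF=(1 − 1620/54467·(0.981800+0.951500+0.901500+0.898200+0.875700))/(1+1620/54467) = 419/500 ≈ 0.838000

1 1 4909/5000
2 2 1903/2000
3 3 1803/2000
4 4 4491/5000
5 5 8757/10000
6 6 419/500
s(6y) = (1/(419/500) − 1)/(6) = 27/838 ≈ 3.2220%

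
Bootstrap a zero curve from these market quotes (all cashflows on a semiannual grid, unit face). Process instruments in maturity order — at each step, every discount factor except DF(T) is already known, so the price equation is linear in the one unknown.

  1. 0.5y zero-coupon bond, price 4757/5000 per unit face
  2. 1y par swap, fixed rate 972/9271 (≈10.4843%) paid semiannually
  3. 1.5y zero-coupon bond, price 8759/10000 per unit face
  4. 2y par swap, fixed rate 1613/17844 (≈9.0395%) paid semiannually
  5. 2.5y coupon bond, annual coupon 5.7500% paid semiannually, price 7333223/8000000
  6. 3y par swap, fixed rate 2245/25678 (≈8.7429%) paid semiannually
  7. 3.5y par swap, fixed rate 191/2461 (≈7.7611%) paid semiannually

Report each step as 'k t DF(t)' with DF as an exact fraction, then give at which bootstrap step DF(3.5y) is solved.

1 1/2 4757/5000
2 1 2257/2500
3 3/2 8759/10000
4 2 8387/10000
5 5/2 7913/10000
6 3 1551/2000
7 7/2 1927/2500
DF(3.5y) is solved at step 7

step 1 [0.5y] zero: DF = P = 4757/5000 ≈ 0.951400
step 2 [1y] swap r/2=486/9271: DF=(1 − 486/9271·(0.951400))/(1+486/9271) = 2257/2500 ≈ 0.902800
step 3 [1.5y] zero: DF = P = 8759/10000 ≈ 0.875900
step 4 [2y] swap r/2=1613/35688: DF=(1 − 1613/35688·(0.951400+0.902800+0.875900))/(1+1613/35688) = 8387/10000 ≈ 0.838700
step 5 [2.5y] bond c/2=23/800: DF=(7333223/8000000 − 23/800·(0.951400+0.902800+0.875900+0.838700))/(1+23/800) = 7913/10000 ≈ 0.791300
step 6 [3y] swap r/2=2245/51356: DF=(1 − 2245/51356·(0.951400+0.902800+0.875900+0.838700+0.791300))/(1+2245/51356) = 1551/2000 ≈ 0.775500
step 7 [3.5y] swap r/2=191/4922: DF=(1 − 191/4922·(0.951400+0.902800+0.875900+0.838700+0.791300+0.775500))/(1+191/4922) = 1927/2500 ≈ 0.770800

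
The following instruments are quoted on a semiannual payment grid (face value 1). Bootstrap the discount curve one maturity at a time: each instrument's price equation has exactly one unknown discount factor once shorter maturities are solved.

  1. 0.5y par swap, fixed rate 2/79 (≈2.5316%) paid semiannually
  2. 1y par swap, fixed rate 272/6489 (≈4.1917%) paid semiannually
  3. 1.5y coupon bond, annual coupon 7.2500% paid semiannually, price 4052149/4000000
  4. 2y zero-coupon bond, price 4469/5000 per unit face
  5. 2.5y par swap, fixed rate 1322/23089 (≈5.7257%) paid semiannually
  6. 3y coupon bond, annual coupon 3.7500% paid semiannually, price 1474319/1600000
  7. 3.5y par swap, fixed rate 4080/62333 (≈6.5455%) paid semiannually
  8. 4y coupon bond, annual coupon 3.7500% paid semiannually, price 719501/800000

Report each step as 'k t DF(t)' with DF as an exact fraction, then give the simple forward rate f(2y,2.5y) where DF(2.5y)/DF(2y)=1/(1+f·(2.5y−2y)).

step 1 [0.5y] swap r/2=1/79: DF=(1 − 1/79·(0))/(1+1/79) = 79/80 ≈ 0.987500
step 2 [1y] swap r/2=136/6489: DF=(1 − 136/6489·(0.987500))/(1+136/6489) = 1199/1250 ≈ 0.959200
step 3 [1.5y] bond c/2=29/800: DF=(4052149/4000000 − 29/800·(0.987500+0.959200))/(1+29/800) = 1819/2000 ≈ 0.909500
step 4 [2y] zero: DF = P = 4469/5000 ≈ 0.893800
step 5 [2.5y] swap r/2=661/23089: DF=(1 − 661/23089·(0.987500+0.959200+0.909500+0.893800))/(1+661/23089) = 4339/5000 ≈ 0.867800
step 6 [3y] bond c/2=3/160: DF=(1474319/1600000 − 3/160·(0.987500+0.959200+0.909500+0.893800+0.867800))/(1+3/160) = 1639/2000 ≈ 0.819500
step 7 [3.5y] swap r/2=2040/62333: DF=(1 − 2040/62333·(0.987500+0.959200+0.909500+0.893800+0.867800+0.819500))/(1+2040/62333) = 199/250 ≈ 0.796000
step 8 [4y] bond c/2=3/160: DF=(719501/800000 − 3/160·(0.987500+0.959200+0.909500+0.893800+0.867800+0.819500+0.796000))/(1+3/160) = 7681/10000 ≈ 0.768100

1 1/2 79/80
2 1 1199/1250
3 3/2 1819/2000
4 2 4469/5000
5 5/2 4339/5000
6 3 1639/2000
7 7/2 199/250
8 4 7681/10000
f(2y,2.5y) = ((4469/5000)/(4339/5000) − 1)/(1/2) = 260/4339 ≈ 5.9922%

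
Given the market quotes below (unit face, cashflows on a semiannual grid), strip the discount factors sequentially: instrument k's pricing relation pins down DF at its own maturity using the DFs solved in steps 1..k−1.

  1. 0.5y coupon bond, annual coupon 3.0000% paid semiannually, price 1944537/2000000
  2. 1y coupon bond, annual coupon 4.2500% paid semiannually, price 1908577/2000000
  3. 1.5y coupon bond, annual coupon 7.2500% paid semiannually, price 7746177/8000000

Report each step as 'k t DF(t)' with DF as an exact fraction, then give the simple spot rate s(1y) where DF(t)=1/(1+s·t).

1 1/2 9579/10000
2 1 1829/2000
3 3/2 8689/10000
s(1y) = (1/(1829/2000) − 1)/(1) = 171/1829 ≈ 9.3494%

step 1 [0.5y] bond c/2=3/200: DF=(1944537/2000000 − 3/200·(0))/(1+3/200) = 9579/10000 ≈ 0.957900
step 2 [1y] bond c/2=17/800: DF=(1908577/2000000 − 17/800·(0.957900))/(1+17/800) = 1829/2000 ≈ 0.914500
step 3 [1.5y] bond c/2=29/800: DF=(7746177/8000000 − 29/800·(0.957900+0.914500))/(1+29/800) = 8689/10000 ≈ 0.868900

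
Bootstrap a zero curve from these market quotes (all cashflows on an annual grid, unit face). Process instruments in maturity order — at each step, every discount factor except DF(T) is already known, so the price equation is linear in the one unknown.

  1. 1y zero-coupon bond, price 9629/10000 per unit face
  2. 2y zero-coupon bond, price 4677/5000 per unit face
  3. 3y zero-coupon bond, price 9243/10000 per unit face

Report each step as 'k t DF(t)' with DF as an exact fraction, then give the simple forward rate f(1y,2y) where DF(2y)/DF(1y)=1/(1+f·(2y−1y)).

step 1 [1y] zero: DF = P = 9629/10000 ≈ 0.962900
step 2 [2y] zero: DF = P = 4677/5000 ≈ 0.935400
step 3 [3y] zero: DF = P = 9243/10000 ≈ 0.924300

1 1 9629/10000
2 2 4677/5000
3 3 9243/10000
f(1y,2y) = ((9629/10000)/(4677/5000) − 1)/(1) = 275/9354 ≈ 2.9399%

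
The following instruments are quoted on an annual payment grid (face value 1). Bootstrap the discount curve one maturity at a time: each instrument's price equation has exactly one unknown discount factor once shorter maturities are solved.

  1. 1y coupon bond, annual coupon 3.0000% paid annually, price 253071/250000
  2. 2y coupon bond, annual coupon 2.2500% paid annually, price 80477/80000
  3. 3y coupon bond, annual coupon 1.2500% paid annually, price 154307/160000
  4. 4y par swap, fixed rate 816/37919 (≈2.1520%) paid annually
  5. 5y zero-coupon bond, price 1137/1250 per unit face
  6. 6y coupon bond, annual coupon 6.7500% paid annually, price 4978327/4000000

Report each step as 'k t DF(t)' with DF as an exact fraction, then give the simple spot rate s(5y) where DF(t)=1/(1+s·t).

1 1 2457/2500
2 2 4811/5000
3 3 1857/2000
4 4 574/625
5 5 1137/1250
6 6 4343/5000
s(5y) = (1/(1137/1250) − 1)/(5) = 113/5685 ≈ 1.9877%

step 1 [1y] bond c/1=3/100: DF=(253071/250000 − 3/100·(0))/(1+3/100) = 2457/2500 ≈ 0.982800
step 2 [2y] bond c/1=9/400: DF=(80477/80000 − 9/400·(0.982800))/(1+9/400) = 4811/5000 ≈ 0.962200
step 3 [3y] bond c/1=1/80: DF=(154307/160000 − 1/80·(0.982800+0.962200))/(1+1/80) = 1857/2000 ≈ 0.928500
step 4 [4y] swap r/1=816/37919: DF=(1 − 816/37919·(0.982800+0.962200+0.928500))/(1+816/37919) = 574/625 ≈ 0.918400
step 5 [5y] zero: DF = P = 1137/1250 ≈ 0.909600
step 6 [6y] bond c/1=27/400: DF=(4978327/4000000 − 27/400·(0.982800+0.962200+0.928500+0.918400+0.909600))/(1+27/400) = 4343/5000 ≈ 0.868600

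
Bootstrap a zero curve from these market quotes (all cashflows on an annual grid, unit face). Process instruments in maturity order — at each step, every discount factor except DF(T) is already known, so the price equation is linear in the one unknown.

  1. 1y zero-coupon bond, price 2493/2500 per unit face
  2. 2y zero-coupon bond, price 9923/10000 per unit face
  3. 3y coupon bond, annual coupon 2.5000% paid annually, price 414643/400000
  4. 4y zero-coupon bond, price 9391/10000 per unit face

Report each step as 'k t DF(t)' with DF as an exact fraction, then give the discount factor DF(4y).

1 1 2493/2500
2 2 9923/10000
3 3 2407/2500
4 4 9391/10000
DF(4y) = 9391/10000 ≈ 0.939100

step 1 [1y] zero: DF = P = 2493/2500 ≈ 0.997200
step 2 [2y] zero: DF = P = 9923/10000 ≈ 0.992300
step 3 [3y] bond c/1=1/40: DF=(414643/400000 − 1/40·(0.997200+0.992300))/(1+1/40) = 2407/2500 ≈ 0.962800
step 4 [4y] zero: DF = P = 9391/10000 ≈ 0.939100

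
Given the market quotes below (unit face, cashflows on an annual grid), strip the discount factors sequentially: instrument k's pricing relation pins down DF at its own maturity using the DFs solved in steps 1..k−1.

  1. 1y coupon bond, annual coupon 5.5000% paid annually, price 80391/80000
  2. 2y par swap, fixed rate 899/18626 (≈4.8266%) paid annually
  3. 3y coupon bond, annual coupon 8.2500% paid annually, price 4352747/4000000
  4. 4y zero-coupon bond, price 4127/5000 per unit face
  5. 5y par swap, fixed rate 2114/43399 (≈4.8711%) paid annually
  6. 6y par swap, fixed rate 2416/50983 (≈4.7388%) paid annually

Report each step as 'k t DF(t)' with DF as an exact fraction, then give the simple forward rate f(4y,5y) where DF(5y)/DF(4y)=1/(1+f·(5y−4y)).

1 1 381/400
2 2 9101/10000
3 3 8633/10000
4 4 4127/5000
5 5 3943/5000
6 6 474/625
f(4y,5y) = ((4127/5000)/(3943/5000) − 1)/(1) = 184/3943 ≈ 4.6665%

step 1 [1y] bond c/1=11/200: DF=(80391/80000 − 11/200·(0))/(1+11/200) = 381/400 ≈ 0.952500
step 2 [2y] swap r/1=899/18626: DF=(1 − 899/18626·(0.952500))/(1+899/18626) = 9101/10000 ≈ 0.910100
step 3 [3y] bond c/1=33/400: DF=(4352747/4000000 − 33/400·(0.952500+0.910100))/(1+33/400) = 8633/10000 ≈ 0.863300
step 4 [4y] zero: DF = P = 4127/5000 ≈ 0.825400
step 5 [5y] swap r/1=2114/43399: DF=(1 − 2114/43399·(0.952500+0.910100+0.863300+0.825400))/(1+2114/43399) = 3943/5000 ≈ 0.788600
step 6 [6y] swap r/1=2416/50983: DF=(1 − 2416/50983·(0.952500+0.910100+0.863300+0.825400+0.788600))/(1+2416/50983) = 474/625 ≈ 0.758400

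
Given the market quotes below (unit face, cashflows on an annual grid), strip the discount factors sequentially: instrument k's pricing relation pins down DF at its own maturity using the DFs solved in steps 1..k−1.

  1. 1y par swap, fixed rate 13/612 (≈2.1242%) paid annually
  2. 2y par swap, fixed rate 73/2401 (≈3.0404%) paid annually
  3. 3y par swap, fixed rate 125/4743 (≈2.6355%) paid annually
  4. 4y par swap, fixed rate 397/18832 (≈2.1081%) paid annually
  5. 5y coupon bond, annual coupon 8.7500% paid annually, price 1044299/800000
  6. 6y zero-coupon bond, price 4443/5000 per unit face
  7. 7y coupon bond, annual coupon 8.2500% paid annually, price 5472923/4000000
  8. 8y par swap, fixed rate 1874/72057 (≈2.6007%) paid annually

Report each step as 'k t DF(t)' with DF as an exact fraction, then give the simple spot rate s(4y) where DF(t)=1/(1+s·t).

1 1 612/625
2 2 1177/1250
3 3 37/40
4 4 4603/5000
5 5 8973/10000
6 6 4443/5000
7 7 1051/1250
8 8 4063/5000
s(4y) = (1/(4603/5000) − 1)/(4) = 397/18412 ≈ 2.1562%

step 1 [1y] swap r/1=13/612: DF=(1 − 13/612·(0))/(1+13/612) = 612/625 ≈ 0.979200
step 2 [2y] swap r/1=73/2401: DF=(1 − 73/2401·(0.979200))/(1+73/2401) = 1177/1250 ≈ 0.941600
step 3 [3y] swap r/1=125/4743: DF=(1 − 125/4743·(0.979200+0.941600))/(1+125/4743) = 37/40 ≈ 0.925000
step 4 [4y] swap r/1=397/18832: DF=(1 − 397/18832·(0.979200+0.941600+0.925000))/(1+397/18832) = 4603/5000 ≈ 0.920600
step 5 [5y] bond c/1=7/80: DF=(1044299/800000 − 7/80·(0.979200+0.941600+0.925000+0.920600))/(1+7/80) = 8973/10000 ≈ 0.897300
step 6 [6y] zero: DF = P = 4443/5000 ≈ 0.888600
step 7 [7y] bond c/1=33/400: DF=(5472923/4000000 − 33/400·(0.979200+0.941600+0.925000+0.920600+0.897300+0.888600))/(1+33/400) = 1051/1250 ≈ 0.840800
step 8 [8y] swap r/1=1874/72057: DF=(1 − 1874/72057·(0.979200+0.941600+0.925000+0.920600+0.897300+0.888600+0.840800))/(1+1874/72057) = 4063/5000 ≈ 0.812600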